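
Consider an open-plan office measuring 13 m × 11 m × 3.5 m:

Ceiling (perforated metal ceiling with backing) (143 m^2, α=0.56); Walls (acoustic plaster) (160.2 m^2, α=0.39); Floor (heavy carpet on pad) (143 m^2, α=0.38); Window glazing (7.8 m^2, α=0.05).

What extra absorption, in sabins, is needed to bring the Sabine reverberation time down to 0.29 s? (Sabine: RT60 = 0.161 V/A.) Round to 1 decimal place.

Equivalent absorption area: A₁ = 143×0.56 + 160.2×0.39 + 143×0.38 + 7.8×0.05 = 197.288 m^2.
V = 500.5 m³. Required absorption A₂ = 0.161 × 500.5 / 0.29 = 277.864 sabins.
ΔA = A₂ − A₁ = 277.864 − 197.288 = 80.6 sabins.

80.6 sabins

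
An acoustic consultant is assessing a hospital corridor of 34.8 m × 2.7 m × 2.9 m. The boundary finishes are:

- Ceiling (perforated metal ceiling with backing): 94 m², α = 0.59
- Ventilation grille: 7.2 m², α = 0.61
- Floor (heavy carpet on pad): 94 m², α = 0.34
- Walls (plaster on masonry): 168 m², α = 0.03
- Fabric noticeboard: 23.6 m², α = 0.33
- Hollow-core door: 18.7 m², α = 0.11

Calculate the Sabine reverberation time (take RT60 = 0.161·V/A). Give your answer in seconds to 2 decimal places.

Total absorption A = 94·0.59 + 7.2·0.61 + 94·0.34 + 168·0.03 + 23.6·0.33 + 18.7·0.11
  = 55.460 + 4.392 + 31.960 + 5.040 + 7.788 + 2.057 = 106.697 m² sabins.
Room volume: 272.484 m³.
Sabine: RT60 = 0.161 × 272.484 / 106.697 = 0.41 s.

0.41 sec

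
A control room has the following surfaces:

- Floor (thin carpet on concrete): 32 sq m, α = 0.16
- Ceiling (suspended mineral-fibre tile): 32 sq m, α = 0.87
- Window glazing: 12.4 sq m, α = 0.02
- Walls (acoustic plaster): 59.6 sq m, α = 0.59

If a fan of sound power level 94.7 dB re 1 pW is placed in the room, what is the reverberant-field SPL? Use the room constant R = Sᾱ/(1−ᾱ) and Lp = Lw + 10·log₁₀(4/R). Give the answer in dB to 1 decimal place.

79.3 dB

Σ(Sᵢαᵢ) = 32×0.16 + 32×0.87 + 12.4×0.02 + 59.6×0.59 = 68.372; total area S = 136.0 sq m.
ᾱ = 0.5027, so room constant R = A/(1−ᾱ) = 137.486 sq m.
Lp = 94.7 + 10·log₁₀(4/137.486) = 94.7 + (-15.36) = 79.3 dB.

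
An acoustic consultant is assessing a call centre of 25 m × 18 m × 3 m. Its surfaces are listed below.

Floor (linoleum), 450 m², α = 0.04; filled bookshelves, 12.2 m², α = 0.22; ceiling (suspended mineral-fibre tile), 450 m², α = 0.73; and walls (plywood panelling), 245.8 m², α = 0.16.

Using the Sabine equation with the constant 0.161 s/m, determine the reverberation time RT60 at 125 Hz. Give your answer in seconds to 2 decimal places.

Equivalent absorption area: A = 450*0.04 + 12.2*0.22 + 450*0.73 + 245.8*0.16 = 388.512 m².
Room volume: 1350 m³.
RT60 = 0.161 · V / A = 0.161 × 1350 / 388.512 = 0.56 s.

0.56 seconds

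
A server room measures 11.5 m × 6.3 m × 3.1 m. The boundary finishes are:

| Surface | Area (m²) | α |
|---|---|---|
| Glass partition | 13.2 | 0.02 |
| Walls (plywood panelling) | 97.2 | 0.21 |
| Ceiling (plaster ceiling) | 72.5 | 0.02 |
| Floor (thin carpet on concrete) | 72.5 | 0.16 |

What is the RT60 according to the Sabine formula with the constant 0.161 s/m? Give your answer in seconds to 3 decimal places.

Equivalent absorption area: A = 13.2*0.02 + 97.2*0.21 + 72.5*0.02 + 72.5*0.16 = 33.726 m².
V = 11.5·6.3·3.1 = 224.595 m³.
T = 0.161 V/A = 0.161·224.595/33.726 = 1.072 s.

1.072 s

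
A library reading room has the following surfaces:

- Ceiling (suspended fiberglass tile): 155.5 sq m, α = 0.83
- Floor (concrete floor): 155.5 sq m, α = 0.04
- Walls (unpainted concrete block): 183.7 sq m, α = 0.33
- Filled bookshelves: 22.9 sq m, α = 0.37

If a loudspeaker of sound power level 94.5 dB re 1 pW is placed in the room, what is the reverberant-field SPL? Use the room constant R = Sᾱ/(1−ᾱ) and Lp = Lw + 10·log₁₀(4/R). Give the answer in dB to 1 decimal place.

Σ(Sᵢαᵢ) = 155.5×0.83 + 155.5×0.04 + 183.7×0.33 + 22.9×0.37 = 204.379; total area S = 517.6 sq m.
ᾱ = 0.3949, so room constant R = A/(1−ᾱ) = 337.761 sq m.
Lp = 94.5 + 10·log₁₀(4/337.761) = 94.5 + (-19.27) = 75.2 dB.

75.2 dB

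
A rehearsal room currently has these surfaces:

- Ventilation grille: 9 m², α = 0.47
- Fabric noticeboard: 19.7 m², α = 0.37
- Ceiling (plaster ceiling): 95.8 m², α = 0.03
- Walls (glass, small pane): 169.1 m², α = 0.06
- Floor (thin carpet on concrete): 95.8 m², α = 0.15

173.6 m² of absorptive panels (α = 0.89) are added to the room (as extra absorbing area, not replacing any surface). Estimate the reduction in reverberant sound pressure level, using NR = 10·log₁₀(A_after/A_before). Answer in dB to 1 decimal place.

7.0 dB

Total absorption A_before = 9·0.47 + 19.7·0.37 + 95.8·0.03 + 169.1·0.06 + 95.8·0.15
  = 4.230 + 7.289 + 2.874 + 10.146 + 14.370 = 38.909 m² sabins.
Treatment contributes 173.6·0.89 = 154.504 sabins.
A_after = 38.909 + 154.504 = 193.413 sabins.
Reduction = 10 log₁₀(A_after/A_before) = 10 log₁₀(4.9709) = 7.0 dB.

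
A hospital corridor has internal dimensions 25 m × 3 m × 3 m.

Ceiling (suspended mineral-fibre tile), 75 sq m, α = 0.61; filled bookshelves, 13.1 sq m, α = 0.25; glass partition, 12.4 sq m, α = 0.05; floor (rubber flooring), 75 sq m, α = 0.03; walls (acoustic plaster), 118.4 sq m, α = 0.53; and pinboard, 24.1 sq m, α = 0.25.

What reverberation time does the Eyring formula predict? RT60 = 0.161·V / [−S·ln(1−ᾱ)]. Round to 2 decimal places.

0.24 seconds

Total surface area S = 75 + 13.1 + 12.4 + 75 + 118.4 + 24.1 = 318.0 sq m.
Σ(Sᵢαᵢ) = 75×0.61 + 13.1×0.25 + 12.4×0.05 + 75×0.03 + 118.4×0.53 + 24.1×0.25 = 120.672.
ᾱ = 120.672 / 318.0 = 0.3795.
−S·ln(1−ᾱ) = −318.0 × ln(1 − 0.3795) = 151.759.
V = 25 × 3 × 3 = 225 m³.
T = 0.161·V/[−S·ln(1−ᾱ)] = 0.161·225/151.759 = 0.24 s.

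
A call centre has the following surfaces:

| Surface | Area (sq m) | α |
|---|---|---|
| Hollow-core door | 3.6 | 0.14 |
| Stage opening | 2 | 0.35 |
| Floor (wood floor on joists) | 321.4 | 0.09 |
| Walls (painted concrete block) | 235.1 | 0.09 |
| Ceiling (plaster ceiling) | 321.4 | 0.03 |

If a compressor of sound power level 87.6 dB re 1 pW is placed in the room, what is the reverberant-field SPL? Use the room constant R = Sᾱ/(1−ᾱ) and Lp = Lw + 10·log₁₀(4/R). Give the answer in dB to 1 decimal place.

75.5 dB

Σ(Sᵢαᵢ) = 3.6×0.14 + 2×0.35 + 321.4×0.09 + 235.1×0.09 + 321.4×0.03 = 60.931; total area S = 883.5 sq m.
ᾱ = 60.931/883.5 = 0.0690; R = Sᾱ/(1−ᾱ) = 60.931/(1−0.0690) = 65.447 sq m.
Lp = 87.6 + 10·log₁₀(4/65.447) = 87.6 + (-12.14) = 75.5 dB.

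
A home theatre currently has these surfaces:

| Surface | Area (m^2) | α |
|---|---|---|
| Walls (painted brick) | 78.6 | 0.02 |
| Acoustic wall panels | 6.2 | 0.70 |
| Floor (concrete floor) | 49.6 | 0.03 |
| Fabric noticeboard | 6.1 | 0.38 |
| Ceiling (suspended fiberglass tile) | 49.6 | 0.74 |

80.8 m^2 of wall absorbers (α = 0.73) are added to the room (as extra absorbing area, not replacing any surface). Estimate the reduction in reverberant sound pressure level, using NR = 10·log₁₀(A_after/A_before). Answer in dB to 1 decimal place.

3.6 dB

Summing Sᵢαᵢ: 1.572 + 4.340 + 1.488 + 2.318 + 36.704 → A_before = 46.422 sabins.
Treatment contributes 80.8·0.73 = 58.984 sabins.
A_after = 46.422 + 58.984 = 105.406 sabins.
Reduction = 10 log₁₀(A_after/A_before) = 10 log₁₀(2.2706) = 3.6 dB.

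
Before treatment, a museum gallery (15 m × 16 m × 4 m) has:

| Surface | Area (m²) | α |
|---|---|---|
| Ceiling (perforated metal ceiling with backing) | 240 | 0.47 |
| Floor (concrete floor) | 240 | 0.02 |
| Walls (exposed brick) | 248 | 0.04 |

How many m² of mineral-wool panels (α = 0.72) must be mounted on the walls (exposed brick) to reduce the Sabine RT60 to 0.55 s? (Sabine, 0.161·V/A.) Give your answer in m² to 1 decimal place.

225.7

A₁ = Σ Sᵢαᵢ = 240·0.47 + 240·0.02 + 248·0.04 = 127.520 sabins.
Required A₂ = 0.161·960/0.55 = 281.018 sabins.
Absorption to add: 281.018 − 127.520 = 153.498 sabins.
Each m² of panel replacing the walls (exposed brick) adds (0.72 − 0.04) = 0.68 sabins.
Area = ΔA/Δα = 153.498/0.68 = 225.7 m².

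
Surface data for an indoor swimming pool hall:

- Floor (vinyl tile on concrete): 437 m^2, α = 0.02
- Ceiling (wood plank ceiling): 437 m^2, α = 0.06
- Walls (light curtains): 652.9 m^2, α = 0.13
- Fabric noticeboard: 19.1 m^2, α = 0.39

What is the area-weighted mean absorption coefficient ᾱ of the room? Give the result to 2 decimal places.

0.08

S = Σ Sᵢ = 437 + 437 + 652.9 + 19.1 = 1546.0 m^2.
A = 437×0.02 + 437×0.06 + 652.9×0.13 + 19.1×0.39 = 127.286 sabins.
ᾱ = 127.286 / 1546.0 = 0.08.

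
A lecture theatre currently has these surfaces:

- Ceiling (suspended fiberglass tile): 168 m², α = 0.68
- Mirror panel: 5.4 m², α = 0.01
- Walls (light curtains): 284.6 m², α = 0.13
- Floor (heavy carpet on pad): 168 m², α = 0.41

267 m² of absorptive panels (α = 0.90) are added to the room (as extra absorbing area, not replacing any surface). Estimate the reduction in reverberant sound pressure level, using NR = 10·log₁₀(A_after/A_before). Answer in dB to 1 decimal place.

3.2 dB

Equivalent absorption area: A_before = 168×0.68 + 5.4×0.01 + 284.6×0.13 + 168×0.41 = 220.172 m².
Added absorption = 267 × 0.90 = 240.300 sabins.
A_after = 220.172 + 240.300 = 460.472 sabins.
NR = 10·log₁₀(460.472/220.172) = 3.2 dB.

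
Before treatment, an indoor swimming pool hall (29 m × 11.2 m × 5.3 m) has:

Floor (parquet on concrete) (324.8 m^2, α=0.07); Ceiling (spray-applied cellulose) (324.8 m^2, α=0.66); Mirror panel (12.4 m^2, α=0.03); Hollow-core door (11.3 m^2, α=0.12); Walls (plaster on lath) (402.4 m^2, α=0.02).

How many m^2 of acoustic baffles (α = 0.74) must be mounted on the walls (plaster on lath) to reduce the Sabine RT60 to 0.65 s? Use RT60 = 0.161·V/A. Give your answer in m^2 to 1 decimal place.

Total absorption A₁ = 324.8*0.07 + 324.8*0.66 + 12.4*0.03 + 11.3*0.12 + 402.4*0.02
  = 22.736 + 214.368 + 0.372 + 1.356 + 8.048 = 246.880 m^2 sabins.
V = 1721.44 m³. Target absorption A₂ = 0.161 × 1721.44 / 0.65 = 426.387 sabins.
ΔA needed = 426.387 − 246.880 = 179.507 sabins.
Net gain per m^2: Δα = 0.74 − 0.02 = 0.72.
Area = ΔA/Δα = 179.507/0.72 = 249.3 m^2.

249.3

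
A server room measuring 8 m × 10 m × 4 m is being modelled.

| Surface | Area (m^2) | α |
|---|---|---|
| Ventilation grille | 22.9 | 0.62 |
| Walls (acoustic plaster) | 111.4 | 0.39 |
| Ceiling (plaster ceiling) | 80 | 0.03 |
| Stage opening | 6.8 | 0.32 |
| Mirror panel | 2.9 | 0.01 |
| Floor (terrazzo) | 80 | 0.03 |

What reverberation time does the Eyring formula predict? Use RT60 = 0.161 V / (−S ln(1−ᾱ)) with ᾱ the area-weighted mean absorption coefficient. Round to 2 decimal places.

0.71 seconds

S = Σ Sᵢ = 304.0 m^2.
Σ(Sᵢαᵢ) = 22.9·0.62 + 111.4·0.39 + 80·0.03 + 6.8·0.32 + 2.9·0.01 + 80·0.03 = 64.649.
Mean coefficient ᾱ = A/S = 0.2127.
Eyring denominator: −S ln(1−ᾱ) = 72.700.
V = 8 × 10 × 4 = 320 m³.
RT60 = 0.161 × 320 / 72.700 = 0.71 s.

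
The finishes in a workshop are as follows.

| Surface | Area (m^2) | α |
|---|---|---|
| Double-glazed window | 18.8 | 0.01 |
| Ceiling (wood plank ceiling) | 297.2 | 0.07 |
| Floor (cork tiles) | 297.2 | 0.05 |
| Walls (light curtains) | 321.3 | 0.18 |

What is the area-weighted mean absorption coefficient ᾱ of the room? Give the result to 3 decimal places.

0.100

Total surface area S = 934.5 m^2.
Weighted sum Σ Sα = 93.686.
ᾱ = A/S = 0.100.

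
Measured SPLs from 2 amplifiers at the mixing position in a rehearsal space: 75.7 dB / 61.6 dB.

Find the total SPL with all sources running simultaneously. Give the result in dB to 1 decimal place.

75.9 dB

Converting to relative power and adding: 10^(75.7/10) + 10^(61.6/10) = 3.86e+07.
Combined level = 10 log₁₀(3.86e+07) = 75.9 dB.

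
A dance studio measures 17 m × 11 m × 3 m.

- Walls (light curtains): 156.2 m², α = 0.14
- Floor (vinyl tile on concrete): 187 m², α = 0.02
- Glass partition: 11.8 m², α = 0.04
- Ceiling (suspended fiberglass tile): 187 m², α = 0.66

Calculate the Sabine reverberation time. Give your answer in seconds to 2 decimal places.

A = Σ Sᵢαᵢ = 156.2×0.14 + 187×0.02 + 11.8×0.04 + 187×0.66 = 149.500 sabins.
Volume V = 17 × 11 × 3 = 561 m³.
Sabine: RT60 = 0.161 × 561 / 149.500 = 0.60 s.

0.60 s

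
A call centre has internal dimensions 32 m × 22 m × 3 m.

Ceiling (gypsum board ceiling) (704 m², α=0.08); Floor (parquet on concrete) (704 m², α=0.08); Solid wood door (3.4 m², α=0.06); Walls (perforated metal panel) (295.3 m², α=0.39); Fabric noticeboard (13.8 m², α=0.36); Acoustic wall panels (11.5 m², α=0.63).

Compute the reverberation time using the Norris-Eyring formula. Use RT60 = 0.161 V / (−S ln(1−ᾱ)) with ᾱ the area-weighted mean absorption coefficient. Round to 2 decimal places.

Total surface area S = 704 + 704 + 3.4 + 295.3 + 13.8 + 11.5 = 1732.0 m².
Absorption A = 704·0.08 + 704·0.08 + 3.4·0.06 + 295.3·0.39 + 13.8·0.36 + 11.5·0.63 = 240.224 sabins.
Mean coefficient ᾱ = A/S = 0.1387.
Eyring denominator: −S ln(1−ᾱ) = 258.609.
V = 32 × 22 × 3 = 2112 m³.
RT60 = 0.161 × 2112 / 258.609 = 1.31 s.

1.31 s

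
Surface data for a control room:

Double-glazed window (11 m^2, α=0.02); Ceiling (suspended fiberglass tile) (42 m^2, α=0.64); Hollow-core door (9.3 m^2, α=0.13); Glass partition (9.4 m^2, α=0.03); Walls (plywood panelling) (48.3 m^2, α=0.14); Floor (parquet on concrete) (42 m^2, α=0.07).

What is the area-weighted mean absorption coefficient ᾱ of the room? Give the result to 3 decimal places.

S = Σ Sᵢ = 11 + 42 + 9.3 + 9.4 + 48.3 + 42 = 162.0 m^2.
A = 11×0.02 + 42×0.64 + 9.3×0.13 + 9.4×0.03 + 48.3×0.14 + 42×0.07 = 38.293 sabins.
ᾱ = A/S = 0.236.

0.236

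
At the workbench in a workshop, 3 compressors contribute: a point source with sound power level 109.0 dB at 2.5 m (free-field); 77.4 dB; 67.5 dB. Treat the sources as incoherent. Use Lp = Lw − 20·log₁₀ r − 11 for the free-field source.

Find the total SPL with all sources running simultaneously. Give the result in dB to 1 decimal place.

Source at 2.5 m: Lp = 109.0 − 20·log₁₀(2.5) − 11 = 90.0 dB.
Sum in the linear (power) domain: Σ 10^(Lᵢ/10) = 10^(90.0/10) + 10^(77.4/10) + 10^(67.5/10) = 1.061e+09.
L_total = 10·log₁₀(1.061e+09) = 90.3 dB.

90.3 dB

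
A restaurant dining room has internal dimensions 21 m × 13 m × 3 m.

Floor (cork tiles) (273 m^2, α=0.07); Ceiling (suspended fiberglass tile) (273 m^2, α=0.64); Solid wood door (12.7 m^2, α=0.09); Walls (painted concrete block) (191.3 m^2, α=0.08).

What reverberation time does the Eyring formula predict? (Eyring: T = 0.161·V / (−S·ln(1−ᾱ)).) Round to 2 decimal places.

0.53 seconds

S = Σ Sᵢ = 750.0 m^2.
Σ(Sᵢαᵢ) = 273·0.07 + 273·0.64 + 12.7·0.09 + 191.3·0.08 = 210.277.
Mean coefficient ᾱ = A/S = 0.2804.
Eyring denominator: −S ln(1−ᾱ) = 246.795.
V = 21 × 13 × 3 = 819 m³.
T = 0.161·V/[−S·ln(1−ᾱ)] = 0.161·819/246.795 = 0.53 s.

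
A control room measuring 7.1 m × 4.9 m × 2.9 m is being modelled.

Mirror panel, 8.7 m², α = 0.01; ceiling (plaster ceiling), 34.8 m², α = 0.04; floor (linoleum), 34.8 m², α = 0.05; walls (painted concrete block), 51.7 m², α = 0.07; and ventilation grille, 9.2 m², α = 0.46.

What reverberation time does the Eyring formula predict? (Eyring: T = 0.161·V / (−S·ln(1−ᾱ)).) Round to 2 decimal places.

1.41 s

S = Σ Sᵢ = 139.2 m².
Σ(Sᵢαᵢ) = 8.7×0.01 + 34.8×0.04 + 34.8×0.05 + 51.7×0.07 + 9.2×0.46 = 11.070.
ᾱ = 11.070 / 139.2 = 0.0795.
−S·ln(1−ᾱ) = −139.2 × ln(1 − 0.0795) = 11.531.
V = 7.1 × 4.9 × 2.9 = 100.891 m³.
T = 0.161·V/[−S·ln(1−ᾱ)] = 0.161·100.891/11.531 = 1.41 s.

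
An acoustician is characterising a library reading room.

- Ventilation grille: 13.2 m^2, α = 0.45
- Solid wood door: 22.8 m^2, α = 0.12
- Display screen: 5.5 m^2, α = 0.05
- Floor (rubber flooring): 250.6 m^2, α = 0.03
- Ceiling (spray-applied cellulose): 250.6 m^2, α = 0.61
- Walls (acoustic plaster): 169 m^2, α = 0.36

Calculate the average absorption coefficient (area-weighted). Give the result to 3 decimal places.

0.323

S = Σ Sᵢ = 13.2 + 22.8 + 5.5 + 250.6 + 250.6 + 169 = 711.7 m^2.
A = 13.2·0.45 + 22.8·0.12 + 5.5·0.05 + 250.6·0.03 + 250.6·0.61 + 169·0.36 = 230.175 sabins.
ᾱ = A/S = 0.323.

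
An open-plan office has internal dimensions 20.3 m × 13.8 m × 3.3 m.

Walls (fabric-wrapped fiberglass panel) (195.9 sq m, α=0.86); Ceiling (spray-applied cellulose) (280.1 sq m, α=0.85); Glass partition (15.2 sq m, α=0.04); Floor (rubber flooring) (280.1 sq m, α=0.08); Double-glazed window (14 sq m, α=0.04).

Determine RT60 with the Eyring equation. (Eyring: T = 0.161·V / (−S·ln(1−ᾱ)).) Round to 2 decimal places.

0.24 seconds

Total surface area S = 195.9 + 280.1 + 15.2 + 280.1 + 14 = 785.3 sq m.
Σ(Sᵢαᵢ) = 195.9×0.86 + 280.1×0.85 + 15.2×0.04 + 280.1×0.08 + 14×0.04 = 430.135.
Mean coefficient ᾱ = A/S = 0.5477.
Eyring denominator: −S ln(1−ᾱ) = 623.065.
V = 20.3 × 13.8 × 3.3 = 924.462 m³.
RT60 = 0.161 × 924.462 / 623.065 = 0.24 s.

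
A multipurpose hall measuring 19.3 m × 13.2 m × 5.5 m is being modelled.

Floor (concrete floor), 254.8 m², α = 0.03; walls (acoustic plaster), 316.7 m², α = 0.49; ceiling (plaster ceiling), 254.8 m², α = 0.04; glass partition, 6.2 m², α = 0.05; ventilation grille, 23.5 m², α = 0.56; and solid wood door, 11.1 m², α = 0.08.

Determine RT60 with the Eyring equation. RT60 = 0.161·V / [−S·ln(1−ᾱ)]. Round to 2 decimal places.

Total surface area S = 254.8 + 316.7 + 254.8 + 6.2 + 23.5 + 11.1 = 867.1 m².
Absorption A = 254.8×0.03 + 316.7×0.49 + 254.8×0.04 + 6.2×0.05 + 23.5×0.56 + 11.1×0.08 = 187.377 sabins.
ᾱ = 187.377 / 867.1 = 0.2161.
Eyring denominator: −S ln(1−ᾱ) = 211.116.
V = 19.3 × 13.2 × 5.5 = 1401.18 m³.
T = 0.161·V/[−S·ln(1−ᾱ)] = 0.161·1401.18/211.116 = 1.07 s.

1.07 s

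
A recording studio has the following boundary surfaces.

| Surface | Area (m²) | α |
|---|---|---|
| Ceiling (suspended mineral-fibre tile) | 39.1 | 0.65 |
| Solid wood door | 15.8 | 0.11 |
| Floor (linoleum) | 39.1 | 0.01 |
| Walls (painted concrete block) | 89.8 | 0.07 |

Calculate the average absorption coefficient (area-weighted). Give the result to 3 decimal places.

Total surface area S = 183.8 m².
Σ(Sᵢαᵢ) = 39.1*0.65 + 15.8*0.11 + 39.1*0.01 + 89.8*0.07 = 33.830.
ᾱ = 33.830 / 183.8 = 0.184.

0.184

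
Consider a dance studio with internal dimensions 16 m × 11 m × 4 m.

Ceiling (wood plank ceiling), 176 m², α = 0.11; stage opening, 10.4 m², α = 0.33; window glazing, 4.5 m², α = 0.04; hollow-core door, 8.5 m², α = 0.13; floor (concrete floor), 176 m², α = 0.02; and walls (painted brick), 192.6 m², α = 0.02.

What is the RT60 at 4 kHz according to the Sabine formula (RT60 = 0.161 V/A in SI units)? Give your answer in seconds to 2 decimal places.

Summing Sᵢαᵢ: 19.360 + 3.432 + 0.180 + 1.105 + 3.520 + 3.852 → A = 31.449 sabins.
Room volume: 704 m³.
RT60 = 0.161 · V / A = 0.161 × 704 / 31.449 = 3.60 s.

3.60 s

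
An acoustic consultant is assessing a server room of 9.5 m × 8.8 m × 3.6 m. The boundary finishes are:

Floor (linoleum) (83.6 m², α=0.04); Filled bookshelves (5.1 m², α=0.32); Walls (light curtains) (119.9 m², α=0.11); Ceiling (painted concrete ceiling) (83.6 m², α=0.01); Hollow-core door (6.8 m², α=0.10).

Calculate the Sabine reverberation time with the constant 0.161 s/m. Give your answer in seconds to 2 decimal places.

A = Σ Sᵢαᵢ = 83.6*0.04 + 5.1*0.32 + 119.9*0.11 + 83.6*0.01 + 6.8*0.10 = 19.681 sabins.
Room volume: 300.96 m³.
Sabine: RT60 = 0.161 × 300.96 / 19.681 = 2.46 s.

2.46 s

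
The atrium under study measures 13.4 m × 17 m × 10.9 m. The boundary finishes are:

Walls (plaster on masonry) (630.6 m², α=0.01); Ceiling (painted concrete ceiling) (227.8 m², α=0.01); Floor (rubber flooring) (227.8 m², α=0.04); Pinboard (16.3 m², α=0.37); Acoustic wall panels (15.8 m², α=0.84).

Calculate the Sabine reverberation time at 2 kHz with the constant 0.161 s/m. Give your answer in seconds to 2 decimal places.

10.80 s

Equivalent absorption area: A = 630.6·0.01 + 227.8·0.01 + 227.8·0.04 + 16.3·0.37 + 15.8·0.84 = 36.999 m².
V = 13.4·17·10.9 = 2483.02 m³.
T = 0.161 V/A = 0.161·2483.02/36.999 = 10.80 s.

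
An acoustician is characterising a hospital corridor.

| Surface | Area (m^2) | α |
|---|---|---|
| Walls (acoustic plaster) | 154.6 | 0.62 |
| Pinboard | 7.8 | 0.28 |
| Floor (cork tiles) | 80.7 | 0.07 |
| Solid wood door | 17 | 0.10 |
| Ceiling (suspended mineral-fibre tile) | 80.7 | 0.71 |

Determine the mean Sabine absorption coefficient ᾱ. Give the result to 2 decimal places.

S = Σ Sᵢ = 154.6 + 7.8 + 80.7 + 17 + 80.7 = 340.8 m^2.
Weighted sum Σ Sα = 162.682.
ᾱ = 162.682 / 340.8 = 0.48.

0.48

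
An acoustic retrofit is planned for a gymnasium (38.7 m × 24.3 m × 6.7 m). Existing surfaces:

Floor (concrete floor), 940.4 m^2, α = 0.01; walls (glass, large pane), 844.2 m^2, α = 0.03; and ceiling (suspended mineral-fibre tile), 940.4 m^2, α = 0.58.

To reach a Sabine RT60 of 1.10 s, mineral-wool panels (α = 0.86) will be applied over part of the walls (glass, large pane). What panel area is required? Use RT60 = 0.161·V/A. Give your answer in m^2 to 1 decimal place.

Total absorption A₁ = 940.4*0.01 + 844.2*0.03 + 940.4*0.58
  = 9.404 + 25.326 + 545.432 = 580.162 m^2 sabins.
V = 6300.747 m³. Target absorption A₂ = 0.161 × 6300.747 / 1.10 = 922.200 sabins.
Absorption to add: 922.200 − 580.162 = 342.038 sabins.
Each m^2 of panel replacing the walls (glass, large pane) adds (0.86 − 0.03) = 0.83 sabins.
Area = ΔA/Δα = 342.038/0.83 = 412.1 m^2.

412.1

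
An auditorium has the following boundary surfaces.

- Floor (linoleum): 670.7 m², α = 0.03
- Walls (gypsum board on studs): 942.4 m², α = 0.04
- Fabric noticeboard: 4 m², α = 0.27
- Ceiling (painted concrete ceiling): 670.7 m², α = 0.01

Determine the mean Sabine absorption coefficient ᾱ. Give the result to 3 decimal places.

0.029

S = Σ Sᵢ = 670.7 + 942.4 + 4 + 670.7 = 2287.8 m².
Weighted sum Σ Sα = 65.604.
ᾱ = 65.604 / 2287.8 = 0.029.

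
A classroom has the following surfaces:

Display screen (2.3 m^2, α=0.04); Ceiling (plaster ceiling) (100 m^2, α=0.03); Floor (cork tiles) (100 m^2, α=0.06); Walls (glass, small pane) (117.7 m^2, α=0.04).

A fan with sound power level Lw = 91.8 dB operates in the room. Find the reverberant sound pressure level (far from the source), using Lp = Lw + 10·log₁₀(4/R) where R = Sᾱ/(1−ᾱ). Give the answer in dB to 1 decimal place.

A = 13.800 sabins; S = 320.0 m^2.
ᾱ = 0.0431, so room constant R = A/(1−ᾱ) = 14.422 m^2.
Lp = 91.8 + 10·log₁₀(4/14.422) = 91.8 + (-5.57) = 86.2 dB.

86.2 dB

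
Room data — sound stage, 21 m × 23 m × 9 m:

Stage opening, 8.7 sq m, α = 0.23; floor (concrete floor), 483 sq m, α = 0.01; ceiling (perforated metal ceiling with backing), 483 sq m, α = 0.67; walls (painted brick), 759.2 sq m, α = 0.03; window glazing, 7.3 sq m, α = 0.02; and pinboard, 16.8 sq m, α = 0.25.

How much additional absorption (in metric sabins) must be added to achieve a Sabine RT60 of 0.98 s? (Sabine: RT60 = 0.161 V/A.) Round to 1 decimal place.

356.6 sabins

Equivalent absorption area: A₁ = 8.7*0.23 + 483*0.01 + 483*0.67 + 759.2*0.03 + 7.3*0.02 + 16.8*0.25 = 357.563 sq m.
For T = 0.98 s, need A₂ = 0.161·V/T = 0.161·4347/0.98 = 714.150 sabins.
ΔA = A₂ − A₁ = 714.150 − 357.563 = 356.6 sabins.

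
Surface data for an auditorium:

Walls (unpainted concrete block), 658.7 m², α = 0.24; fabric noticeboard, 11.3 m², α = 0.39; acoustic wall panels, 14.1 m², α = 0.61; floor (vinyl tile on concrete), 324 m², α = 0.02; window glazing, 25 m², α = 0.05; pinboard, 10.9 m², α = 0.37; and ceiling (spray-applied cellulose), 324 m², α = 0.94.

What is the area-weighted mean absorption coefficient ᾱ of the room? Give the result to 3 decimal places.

S = Σ Sᵢ = 658.7 + 11.3 + 14.1 + 324 + 25 + 10.9 + 324 = 1368.0 m².
Weighted sum Σ Sα = 487.419.
ᾱ = 487.419 / 1368.0 = 0.356.

0.356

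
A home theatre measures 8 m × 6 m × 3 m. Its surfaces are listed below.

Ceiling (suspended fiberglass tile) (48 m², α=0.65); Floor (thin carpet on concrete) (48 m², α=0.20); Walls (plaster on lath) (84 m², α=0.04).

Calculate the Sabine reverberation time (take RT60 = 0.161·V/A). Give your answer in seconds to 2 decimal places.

A = Σ Sᵢαᵢ = 48*0.65 + 48*0.20 + 84*0.04 = 44.160 sabins.
Room volume: 144 m³.
RT60 = 0.161 · V / A = 0.161 × 144 / 44.160 = 0.53 s.

0.53 s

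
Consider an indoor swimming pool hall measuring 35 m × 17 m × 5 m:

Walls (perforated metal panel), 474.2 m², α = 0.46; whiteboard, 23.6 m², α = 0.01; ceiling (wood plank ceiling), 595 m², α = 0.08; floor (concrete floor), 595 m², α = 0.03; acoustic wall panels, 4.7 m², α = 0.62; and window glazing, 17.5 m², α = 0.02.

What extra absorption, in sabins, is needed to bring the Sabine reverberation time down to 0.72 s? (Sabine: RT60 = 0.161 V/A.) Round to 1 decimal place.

378.2 sabins

A₁ = Σ Sᵢαᵢ = 474.2·0.46 + 23.6·0.01 + 595·0.08 + 595·0.03 + 4.7·0.62 + 17.5·0.02 = 287.082 sabins.
Target A₂ = 0.161·2975/0.72 = 665.243 sabins (V = 2975 m³).
Shortfall: 665.243 − 287.082 = 378.2 sabins.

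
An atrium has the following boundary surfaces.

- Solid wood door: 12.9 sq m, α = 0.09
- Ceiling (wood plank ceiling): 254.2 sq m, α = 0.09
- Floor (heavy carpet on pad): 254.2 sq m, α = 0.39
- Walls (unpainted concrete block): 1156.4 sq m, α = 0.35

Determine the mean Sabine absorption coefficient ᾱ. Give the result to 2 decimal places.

0.31

Total surface area S = 1677.7 sq m.
A = 12.9·0.09 + 254.2·0.09 + 254.2·0.39 + 1156.4·0.35 = 527.917 sabins.
ᾱ = A/S = 0.31.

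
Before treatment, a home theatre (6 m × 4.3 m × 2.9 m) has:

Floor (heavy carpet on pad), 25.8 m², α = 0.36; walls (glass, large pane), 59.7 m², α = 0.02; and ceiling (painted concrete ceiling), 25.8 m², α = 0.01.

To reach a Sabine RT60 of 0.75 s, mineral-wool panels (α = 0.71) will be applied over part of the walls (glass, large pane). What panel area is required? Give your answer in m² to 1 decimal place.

A₁ = Σ Sᵢαᵢ = 25.8×0.36 + 59.7×0.02 + 25.8×0.01 = 10.740 sabins.
Required A₂ = 0.161·74.82/0.75 = 16.061 sabins.
Absorption to add: 16.061 − 10.740 = 5.321 sabins.
Each m² of panel replacing the walls (glass, large pane) adds (0.71 − 0.02) = 0.69 sabins.
Panel area = 5.321 / 0.69 = 7.7 m².

7.7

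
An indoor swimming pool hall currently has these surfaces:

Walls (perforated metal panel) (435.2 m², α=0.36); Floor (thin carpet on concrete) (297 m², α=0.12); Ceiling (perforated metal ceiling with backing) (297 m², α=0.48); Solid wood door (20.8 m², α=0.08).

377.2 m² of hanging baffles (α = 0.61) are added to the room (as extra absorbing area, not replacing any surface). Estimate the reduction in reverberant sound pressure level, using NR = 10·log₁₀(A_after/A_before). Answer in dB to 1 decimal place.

Summing Sᵢαᵢ: 156.672 + 35.640 + 142.560 + 1.664 → A_before = 336.536 sabins.
Treatment contributes 377.2·0.61 = 230.092 sabins.
A_after = 336.536 + 230.092 = 566.628 sabins.
Reduction = 10 log₁₀(A_after/A_before) = 10 log₁₀(1.6837) = 2.3 dB.

2.3 dB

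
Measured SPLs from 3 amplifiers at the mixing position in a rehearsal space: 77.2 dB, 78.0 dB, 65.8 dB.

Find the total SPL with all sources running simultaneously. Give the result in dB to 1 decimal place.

80.8 dB

Σ 10^(Lᵢ/10) = 1.194e+08.
Back to dB: 10·log₁₀ Σ = 80.8 dB.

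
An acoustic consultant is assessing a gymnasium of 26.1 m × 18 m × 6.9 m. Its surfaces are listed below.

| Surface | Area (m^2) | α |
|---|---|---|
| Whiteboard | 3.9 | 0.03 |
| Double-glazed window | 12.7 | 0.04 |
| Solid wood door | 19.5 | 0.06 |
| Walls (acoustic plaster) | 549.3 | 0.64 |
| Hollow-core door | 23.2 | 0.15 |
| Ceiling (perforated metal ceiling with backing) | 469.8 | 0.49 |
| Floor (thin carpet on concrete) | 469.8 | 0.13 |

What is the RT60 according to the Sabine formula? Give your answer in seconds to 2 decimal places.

0.81 s

Summing Sᵢαᵢ: 0.117 + 0.508 + 1.170 + 351.552 + 3.480 + 230.202 + 61.074 → A = 648.103 sabins.
Room volume: 3241.62 m³.
Sabine: RT60 = 0.161 × 3241.62 / 648.103 = 0.81 s.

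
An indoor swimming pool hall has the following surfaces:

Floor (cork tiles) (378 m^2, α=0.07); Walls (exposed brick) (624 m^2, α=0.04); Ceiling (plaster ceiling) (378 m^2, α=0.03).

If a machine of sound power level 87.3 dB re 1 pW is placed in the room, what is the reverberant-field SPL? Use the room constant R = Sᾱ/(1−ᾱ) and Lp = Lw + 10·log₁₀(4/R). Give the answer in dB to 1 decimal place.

75.1 dB

A = 62.760 sabins; S = 1380.0 m^2.
ᾱ = 62.760/1380.0 = 0.0455; R = Sᾱ/(1−ᾱ) = 62.760/(1−0.0455) = 65.752 m^2.
Lp = 87.3 + 10·log₁₀(4/65.752) = 87.3 + (-12.16) = 75.1 dB.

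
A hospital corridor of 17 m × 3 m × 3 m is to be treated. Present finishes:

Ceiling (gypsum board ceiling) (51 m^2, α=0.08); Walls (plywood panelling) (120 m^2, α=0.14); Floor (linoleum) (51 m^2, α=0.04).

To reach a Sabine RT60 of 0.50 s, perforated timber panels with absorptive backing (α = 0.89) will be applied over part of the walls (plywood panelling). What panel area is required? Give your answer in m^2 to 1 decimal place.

Summing Sᵢαᵢ: 4.080 + 16.800 + 2.040 → A₁ = 22.920 sabins.
Required A₂ = 0.161·153/0.50 = 49.266 sabins.
Absorption to add: 49.266 − 22.920 = 26.346 sabins.
Each m^2 of panel replacing the walls (plywood panelling) adds (0.89 − 0.14) = 0.75 sabins.
Panel area = 26.346 / 0.75 = 35.1 m^2.

35.1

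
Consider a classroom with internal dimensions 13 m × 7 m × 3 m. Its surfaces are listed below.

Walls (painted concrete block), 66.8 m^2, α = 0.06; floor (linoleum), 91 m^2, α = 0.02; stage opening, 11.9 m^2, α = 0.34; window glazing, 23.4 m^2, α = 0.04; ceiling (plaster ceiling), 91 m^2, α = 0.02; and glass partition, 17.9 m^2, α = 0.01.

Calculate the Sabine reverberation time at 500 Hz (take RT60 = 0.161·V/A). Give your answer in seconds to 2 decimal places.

3.43 s

A = Σ Sᵢαᵢ = 66.8×0.06 + 91×0.02 + 11.9×0.34 + 23.4×0.04 + 91×0.02 + 17.9×0.01 = 12.809 sabins.
V = 13·7·3 = 273 m³.
Sabine: RT60 = 0.161 × 273 / 12.809 = 3.43 s.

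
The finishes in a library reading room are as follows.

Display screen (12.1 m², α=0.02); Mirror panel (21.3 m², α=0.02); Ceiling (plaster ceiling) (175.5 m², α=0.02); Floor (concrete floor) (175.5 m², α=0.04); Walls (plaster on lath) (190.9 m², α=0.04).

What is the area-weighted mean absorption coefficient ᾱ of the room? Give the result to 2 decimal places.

0.03

Total surface area S = 575.3 m².
Σ(Sᵢαᵢ) = 12.1·0.02 + 21.3·0.02 + 175.5·0.02 + 175.5·0.04 + 190.9·0.04 = 18.834.
ᾱ = 18.834 / 575.3 = 0.03.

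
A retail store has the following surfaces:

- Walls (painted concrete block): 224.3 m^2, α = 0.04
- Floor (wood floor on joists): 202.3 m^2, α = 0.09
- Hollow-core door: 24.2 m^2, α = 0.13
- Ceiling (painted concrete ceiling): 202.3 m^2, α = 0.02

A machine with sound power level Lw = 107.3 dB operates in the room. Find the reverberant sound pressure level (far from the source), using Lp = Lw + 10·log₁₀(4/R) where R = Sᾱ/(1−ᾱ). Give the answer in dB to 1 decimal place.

Σ(Sᵢαᵢ) = 224.3·0.04 + 202.3·0.09 + 24.2·0.13 + 202.3·0.02 = 34.371; total area S = 653.1 m^2.
ᾱ = 34.371/653.1 = 0.0526; R = Sᾱ/(1−ᾱ) = 34.371/(1−0.0526) = 36.279 m^2.
Lp = Lw + 10 log₁₀(4/R) = 107.3 -9.58 = 97.7 dB.

97.7 dB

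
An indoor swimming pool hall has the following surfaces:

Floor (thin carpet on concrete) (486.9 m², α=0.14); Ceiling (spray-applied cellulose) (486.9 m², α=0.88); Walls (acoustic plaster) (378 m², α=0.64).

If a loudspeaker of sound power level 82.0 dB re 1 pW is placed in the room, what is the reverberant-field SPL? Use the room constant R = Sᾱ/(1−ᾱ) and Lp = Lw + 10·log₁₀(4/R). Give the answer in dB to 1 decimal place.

55.9 dB

Σ(Sᵢαᵢ) = 486.9×0.14 + 486.9×0.88 + 378×0.64 = 738.558; total area S = 1351.8 m².
ᾱ = 0.5464, so room constant R = A/(1−ᾱ) = 1628.214 m².
Lp = 82.0 + 10·log₁₀(4/1628.214) = 82.0 + (-26.10) = 55.9 dB.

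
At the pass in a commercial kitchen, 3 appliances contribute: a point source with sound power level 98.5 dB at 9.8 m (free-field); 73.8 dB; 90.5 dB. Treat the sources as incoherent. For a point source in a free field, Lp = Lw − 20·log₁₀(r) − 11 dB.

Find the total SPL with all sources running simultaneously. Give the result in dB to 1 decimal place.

Source at 9.8 m: Lp = 98.5 − 20·log₁₀(9.8) − 11 = 67.7 dB.
Sum in the linear (power) domain: Σ 10^(Lᵢ/10) = 10^(67.7/10) + 10^(73.8/10) + 10^(90.5/10) = 1.152e+09.
Back to dB: 10·log₁₀ Σ = 90.6 dB.

90.6 dB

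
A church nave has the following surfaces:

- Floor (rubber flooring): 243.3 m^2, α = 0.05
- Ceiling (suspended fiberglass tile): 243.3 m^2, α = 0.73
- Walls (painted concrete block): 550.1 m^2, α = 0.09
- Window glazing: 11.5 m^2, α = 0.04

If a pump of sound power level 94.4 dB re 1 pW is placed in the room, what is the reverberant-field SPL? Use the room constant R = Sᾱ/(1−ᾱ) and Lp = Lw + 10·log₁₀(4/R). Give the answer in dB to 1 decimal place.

Σ(Sᵢαᵢ) = 243.3·0.05 + 243.3·0.73 + 550.1·0.09 + 11.5·0.04 = 239.743; total area S = 1048.2 m^2.
ᾱ = 0.2287, so room constant R = A/(1−ᾱ) = 310.830 m^2.
Lp = Lw + 10 log₁₀(4/R) = 94.4 -18.90 = 75.5 dB.

75.5 dB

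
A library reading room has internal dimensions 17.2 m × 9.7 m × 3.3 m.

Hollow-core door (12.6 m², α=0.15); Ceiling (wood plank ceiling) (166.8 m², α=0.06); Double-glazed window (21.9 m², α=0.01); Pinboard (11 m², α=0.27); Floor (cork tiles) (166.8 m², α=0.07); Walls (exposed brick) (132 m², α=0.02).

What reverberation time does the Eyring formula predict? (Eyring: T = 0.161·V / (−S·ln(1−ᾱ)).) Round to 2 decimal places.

2.93 s

Total surface area S = 12.6 + 166.8 + 21.9 + 11 + 166.8 + 132 = 511.1 m².
Σ(Sᵢαᵢ) = 12.6×0.15 + 166.8×0.06 + 21.9×0.01 + 11×0.27 + 166.8×0.07 + 132×0.02 = 29.403.
ᾱ = 29.403 / 511.1 = 0.0575.
−S·ln(1−ᾱ) = −511.1 × ln(1 − 0.0575) = 30.267.
V = 17.2 × 9.7 × 3.3 = 550.572 m³.
RT60 = 0.161 × 550.572 / 30.267 = 2.93 s.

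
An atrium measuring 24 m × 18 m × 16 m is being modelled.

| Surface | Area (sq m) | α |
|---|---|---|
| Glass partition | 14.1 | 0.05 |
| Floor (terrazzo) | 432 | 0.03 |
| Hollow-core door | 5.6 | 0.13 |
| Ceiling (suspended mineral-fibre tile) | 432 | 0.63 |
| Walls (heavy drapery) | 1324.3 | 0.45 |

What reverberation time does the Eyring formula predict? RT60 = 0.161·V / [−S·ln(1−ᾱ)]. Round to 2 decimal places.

Total surface area S = 14.1 + 432 + 5.6 + 432 + 1324.3 = 2208.0 sq m.
Σ(Sᵢαᵢ) = 14.1×0.05 + 432×0.03 + 5.6×0.13 + 432×0.63 + 1324.3×0.45 = 882.488.
ᾱ = 882.488 / 2208.0 = 0.3997.
Eyring denominator: −S ln(1−ᾱ) = 1126.799.
V = 24 × 18 × 16 = 6912 m³.
T = 0.161·V/[−S·ln(1−ᾱ)] = 0.161·6912/1126.799 = 0.99 s.

0.99 s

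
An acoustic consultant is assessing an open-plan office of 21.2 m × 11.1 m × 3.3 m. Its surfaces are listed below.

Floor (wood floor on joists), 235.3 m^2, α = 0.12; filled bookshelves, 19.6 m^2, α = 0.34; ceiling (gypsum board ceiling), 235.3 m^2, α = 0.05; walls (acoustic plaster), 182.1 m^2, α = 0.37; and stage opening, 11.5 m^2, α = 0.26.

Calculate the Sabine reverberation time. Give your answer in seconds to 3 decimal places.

1.068 s

Equivalent absorption area: A = 235.3×0.12 + 19.6×0.34 + 235.3×0.05 + 182.1×0.37 + 11.5×0.26 = 117.032 m^2.
Room volume: 776.556 m³.
T = 0.161 V/A = 0.161·776.556/117.032 = 1.068 s.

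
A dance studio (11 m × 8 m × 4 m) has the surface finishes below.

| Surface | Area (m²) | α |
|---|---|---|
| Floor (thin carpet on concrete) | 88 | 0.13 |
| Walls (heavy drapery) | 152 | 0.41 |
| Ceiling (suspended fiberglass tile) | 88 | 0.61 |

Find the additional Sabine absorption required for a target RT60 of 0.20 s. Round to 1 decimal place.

A₁ = Σ Sᵢαᵢ = 88*0.13 + 152*0.41 + 88*0.61 = 127.440 sabins.
Target A₂ = 0.161·352/0.20 = 283.360 sabins (V = 352 m³).
Shortfall: 283.360 − 127.440 = 155.9 sabins.

155.9 sabins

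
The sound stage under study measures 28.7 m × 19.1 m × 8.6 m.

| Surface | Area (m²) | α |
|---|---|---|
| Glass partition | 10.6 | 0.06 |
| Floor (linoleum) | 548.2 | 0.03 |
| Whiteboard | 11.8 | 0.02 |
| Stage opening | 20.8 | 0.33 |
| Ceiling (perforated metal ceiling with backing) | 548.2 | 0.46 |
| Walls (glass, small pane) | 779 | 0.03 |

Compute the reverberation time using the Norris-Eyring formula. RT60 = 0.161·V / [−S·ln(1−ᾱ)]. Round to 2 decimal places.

2.33 s

Total surface area S = 10.6 + 548.2 + 11.8 + 20.8 + 548.2 + 779 = 1918.6 m².
Absorption A = 10.6·0.06 + 548.2·0.03 + 11.8·0.02 + 20.8·0.33 + 548.2·0.46 + 779·0.03 = 299.724 sabins.
ᾱ = 299.724 / 1918.6 = 0.1562.
−S·ln(1−ᾱ) = −1918.6 × ln(1 − 0.1562) = 325.855.
V = 28.7 × 19.1 × 8.6 = 4714.262 m³.
RT60 = 0.161 × 4714.262 / 325.855 = 2.33 s.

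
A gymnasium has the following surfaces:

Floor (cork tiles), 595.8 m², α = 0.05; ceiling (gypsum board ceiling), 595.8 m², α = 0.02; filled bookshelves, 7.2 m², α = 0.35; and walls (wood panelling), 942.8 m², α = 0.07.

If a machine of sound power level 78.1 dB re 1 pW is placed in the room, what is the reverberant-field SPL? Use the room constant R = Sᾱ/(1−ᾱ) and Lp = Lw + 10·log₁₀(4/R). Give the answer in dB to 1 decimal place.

63.5 dB

Σ(Sᵢαᵢ) = 595.8·0.05 + 595.8·0.02 + 7.2·0.35 + 942.8·0.07 = 110.222; total area S = 2141.6 m².
ᾱ = 0.0515, so room constant R = A/(1−ᾱ) = 116.207 m².
Lp = Lw + 10 log₁₀(4/R) = 78.1 -14.63 = 63.5 dB.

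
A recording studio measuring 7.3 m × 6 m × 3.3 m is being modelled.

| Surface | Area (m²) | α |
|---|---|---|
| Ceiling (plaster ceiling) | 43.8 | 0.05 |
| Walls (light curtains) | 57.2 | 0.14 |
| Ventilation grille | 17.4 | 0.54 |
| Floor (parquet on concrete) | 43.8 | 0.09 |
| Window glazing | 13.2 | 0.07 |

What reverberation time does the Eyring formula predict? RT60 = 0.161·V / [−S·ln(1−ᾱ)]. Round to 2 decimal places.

0.88 sec

S = Σ Sᵢ = 175.4 m².
Absorption A = 43.8×0.05 + 57.2×0.14 + 17.4×0.54 + 43.8×0.09 + 13.2×0.07 = 24.460 sabins.
ᾱ = 24.460 / 175.4 = 0.1395.
−S·ln(1−ᾱ) = −175.4 × ln(1 − 0.1395) = 26.352.
V = 7.3 × 6 × 3.3 = 144.54 m³.
RT60 = 0.161 × 144.54 / 26.352 = 0.88 s.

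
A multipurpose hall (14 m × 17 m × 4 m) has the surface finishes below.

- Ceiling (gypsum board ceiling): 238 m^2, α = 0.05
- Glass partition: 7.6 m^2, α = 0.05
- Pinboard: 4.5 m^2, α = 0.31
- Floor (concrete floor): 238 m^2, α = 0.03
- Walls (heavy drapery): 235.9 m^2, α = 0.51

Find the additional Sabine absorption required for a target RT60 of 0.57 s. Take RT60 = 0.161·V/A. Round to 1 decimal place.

Summing Sᵢαᵢ: 11.900 + 0.380 + 1.395 + 7.140 + 120.309 → A₁ = 141.124 sabins.
Target A₂ = 0.161·952/0.57 = 268.898 sabins (V = 952 m³).
Shortfall: 268.898 − 141.124 = 127.8 sabins.

127.8 sabins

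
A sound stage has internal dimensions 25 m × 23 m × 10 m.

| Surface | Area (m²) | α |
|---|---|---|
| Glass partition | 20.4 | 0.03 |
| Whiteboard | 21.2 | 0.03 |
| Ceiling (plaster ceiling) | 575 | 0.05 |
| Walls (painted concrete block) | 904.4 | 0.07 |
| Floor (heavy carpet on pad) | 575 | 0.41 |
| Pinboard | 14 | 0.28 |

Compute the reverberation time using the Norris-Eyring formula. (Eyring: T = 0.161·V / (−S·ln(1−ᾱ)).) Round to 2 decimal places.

2.55 sec

Total surface area S = 20.4 + 21.2 + 575 + 904.4 + 575 + 14 = 2110.0 m².
Σ(Sᵢαᵢ) = 20.4×0.03 + 21.2×0.03 + 575×0.05 + 904.4×0.07 + 575×0.41 + 14×0.28 = 332.976.
Mean coefficient ᾱ = A/S = 0.1578.
−S·ln(1−ᾱ) = −2110.0 × ln(1 − 0.1578) = 362.367.
V = 25 × 23 × 10 = 5750 m³.
T = 0.161·V/[−S·ln(1−ᾱ)] = 0.161·5750/362.367 = 2.55 s.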